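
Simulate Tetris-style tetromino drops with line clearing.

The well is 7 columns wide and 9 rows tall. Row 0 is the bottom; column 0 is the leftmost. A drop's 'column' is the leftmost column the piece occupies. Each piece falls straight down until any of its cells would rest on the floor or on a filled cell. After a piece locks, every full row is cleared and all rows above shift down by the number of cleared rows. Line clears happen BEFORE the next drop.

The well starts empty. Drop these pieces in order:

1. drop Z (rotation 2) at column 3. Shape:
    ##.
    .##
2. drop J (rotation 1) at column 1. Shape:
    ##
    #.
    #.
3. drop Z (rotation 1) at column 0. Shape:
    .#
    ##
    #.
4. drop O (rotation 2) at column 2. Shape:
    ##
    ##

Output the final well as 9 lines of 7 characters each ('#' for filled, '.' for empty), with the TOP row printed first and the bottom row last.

Answer: .......
.......
.......
.......
.###...
####...
###....
.#.##..
.#..##.

Derivation:
Drop 1: Z rot2 at col 3 lands with bottom-row=0; cleared 0 line(s) (total 0); column heights now [0 0 0 2 2 1 0], max=2
Drop 2: J rot1 at col 1 lands with bottom-row=0; cleared 0 line(s) (total 0); column heights now [0 3 3 2 2 1 0], max=3
Drop 3: Z rot1 at col 0 lands with bottom-row=2; cleared 0 line(s) (total 0); column heights now [4 5 3 2 2 1 0], max=5
Drop 4: O rot2 at col 2 lands with bottom-row=3; cleared 0 line(s) (total 0); column heights now [4 5 5 5 2 1 0], max=5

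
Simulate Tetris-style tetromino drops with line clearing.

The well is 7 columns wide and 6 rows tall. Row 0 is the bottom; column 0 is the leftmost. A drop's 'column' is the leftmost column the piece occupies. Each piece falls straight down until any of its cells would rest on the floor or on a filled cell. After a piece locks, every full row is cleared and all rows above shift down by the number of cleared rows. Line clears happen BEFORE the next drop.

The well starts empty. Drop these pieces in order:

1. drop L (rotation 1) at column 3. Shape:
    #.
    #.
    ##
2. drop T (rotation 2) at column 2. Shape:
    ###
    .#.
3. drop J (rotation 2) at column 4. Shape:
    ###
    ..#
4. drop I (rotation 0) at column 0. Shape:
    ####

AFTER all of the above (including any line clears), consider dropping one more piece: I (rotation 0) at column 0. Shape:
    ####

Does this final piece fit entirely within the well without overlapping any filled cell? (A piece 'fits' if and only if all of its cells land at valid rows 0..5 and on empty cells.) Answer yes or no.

Answer: yes

Derivation:
Drop 1: L rot1 at col 3 lands with bottom-row=0; cleared 0 line(s) (total 0); column heights now [0 0 0 3 1 0 0], max=3
Drop 2: T rot2 at col 2 lands with bottom-row=3; cleared 0 line(s) (total 0); column heights now [0 0 5 5 5 0 0], max=5
Drop 3: J rot2 at col 4 lands with bottom-row=4; cleared 0 line(s) (total 0); column heights now [0 0 5 5 6 6 6], max=6
Drop 4: I rot0 at col 0 lands with bottom-row=5; cleared 1 line(s) (total 1); column heights now [0 0 5 5 5 0 5], max=5
Test piece I rot0 at col 0 (width 4): heights before test = [0 0 5 5 5 0 5]; fits = True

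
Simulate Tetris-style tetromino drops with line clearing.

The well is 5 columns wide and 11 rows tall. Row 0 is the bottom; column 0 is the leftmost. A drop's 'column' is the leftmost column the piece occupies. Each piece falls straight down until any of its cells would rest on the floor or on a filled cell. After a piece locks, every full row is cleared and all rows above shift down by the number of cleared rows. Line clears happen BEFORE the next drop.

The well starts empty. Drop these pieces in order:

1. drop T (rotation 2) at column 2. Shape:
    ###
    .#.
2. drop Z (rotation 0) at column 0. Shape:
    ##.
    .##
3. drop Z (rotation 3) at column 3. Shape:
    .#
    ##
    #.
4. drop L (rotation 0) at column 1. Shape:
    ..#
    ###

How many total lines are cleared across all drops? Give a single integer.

Drop 1: T rot2 at col 2 lands with bottom-row=0; cleared 0 line(s) (total 0); column heights now [0 0 2 2 2], max=2
Drop 2: Z rot0 at col 0 lands with bottom-row=2; cleared 0 line(s) (total 0); column heights now [4 4 3 2 2], max=4
Drop 3: Z rot3 at col 3 lands with bottom-row=2; cleared 0 line(s) (total 0); column heights now [4 4 3 4 5], max=5
Drop 4: L rot0 at col 1 lands with bottom-row=4; cleared 0 line(s) (total 0); column heights now [4 5 5 6 5], max=6

Answer: 0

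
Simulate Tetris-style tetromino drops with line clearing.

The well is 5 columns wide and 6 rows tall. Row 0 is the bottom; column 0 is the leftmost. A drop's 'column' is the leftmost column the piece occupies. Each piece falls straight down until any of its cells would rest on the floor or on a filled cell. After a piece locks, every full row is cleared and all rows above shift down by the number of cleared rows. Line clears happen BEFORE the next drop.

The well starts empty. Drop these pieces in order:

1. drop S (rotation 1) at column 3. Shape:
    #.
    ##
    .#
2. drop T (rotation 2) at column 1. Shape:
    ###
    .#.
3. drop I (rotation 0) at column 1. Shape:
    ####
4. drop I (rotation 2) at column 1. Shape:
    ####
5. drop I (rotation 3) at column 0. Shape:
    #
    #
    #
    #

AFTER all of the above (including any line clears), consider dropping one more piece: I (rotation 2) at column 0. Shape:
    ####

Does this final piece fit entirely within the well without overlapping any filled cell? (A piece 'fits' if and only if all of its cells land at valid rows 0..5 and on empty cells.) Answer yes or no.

Answer: no

Derivation:
Drop 1: S rot1 at col 3 lands with bottom-row=0; cleared 0 line(s) (total 0); column heights now [0 0 0 3 2], max=3
Drop 2: T rot2 at col 1 lands with bottom-row=2; cleared 0 line(s) (total 0); column heights now [0 4 4 4 2], max=4
Drop 3: I rot0 at col 1 lands with bottom-row=4; cleared 0 line(s) (total 0); column heights now [0 5 5 5 5], max=5
Drop 4: I rot2 at col 1 lands with bottom-row=5; cleared 0 line(s) (total 0); column heights now [0 6 6 6 6], max=6
Drop 5: I rot3 at col 0 lands with bottom-row=0; cleared 0 line(s) (total 0); column heights now [4 6 6 6 6], max=6
Test piece I rot2 at col 0 (width 4): heights before test = [4 6 6 6 6]; fits = False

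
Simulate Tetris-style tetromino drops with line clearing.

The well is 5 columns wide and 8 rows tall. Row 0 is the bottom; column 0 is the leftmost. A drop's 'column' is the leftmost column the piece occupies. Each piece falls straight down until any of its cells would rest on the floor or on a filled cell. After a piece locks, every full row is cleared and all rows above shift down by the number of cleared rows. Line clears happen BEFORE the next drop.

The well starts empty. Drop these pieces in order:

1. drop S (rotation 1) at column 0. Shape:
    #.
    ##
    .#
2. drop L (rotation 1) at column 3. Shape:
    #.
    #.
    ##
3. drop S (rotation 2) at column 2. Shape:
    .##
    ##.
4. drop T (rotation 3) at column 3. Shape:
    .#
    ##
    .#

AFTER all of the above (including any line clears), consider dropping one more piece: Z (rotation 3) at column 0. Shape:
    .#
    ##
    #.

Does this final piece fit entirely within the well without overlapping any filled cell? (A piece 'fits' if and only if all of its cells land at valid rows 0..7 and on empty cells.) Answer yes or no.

Drop 1: S rot1 at col 0 lands with bottom-row=0; cleared 0 line(s) (total 0); column heights now [3 2 0 0 0], max=3
Drop 2: L rot1 at col 3 lands with bottom-row=0; cleared 0 line(s) (total 0); column heights now [3 2 0 3 1], max=3
Drop 3: S rot2 at col 2 lands with bottom-row=3; cleared 0 line(s) (total 0); column heights now [3 2 4 5 5], max=5
Drop 4: T rot3 at col 3 lands with bottom-row=5; cleared 0 line(s) (total 0); column heights now [3 2 4 7 8], max=8
Test piece Z rot3 at col 0 (width 2): heights before test = [3 2 4 7 8]; fits = True

Answer: yes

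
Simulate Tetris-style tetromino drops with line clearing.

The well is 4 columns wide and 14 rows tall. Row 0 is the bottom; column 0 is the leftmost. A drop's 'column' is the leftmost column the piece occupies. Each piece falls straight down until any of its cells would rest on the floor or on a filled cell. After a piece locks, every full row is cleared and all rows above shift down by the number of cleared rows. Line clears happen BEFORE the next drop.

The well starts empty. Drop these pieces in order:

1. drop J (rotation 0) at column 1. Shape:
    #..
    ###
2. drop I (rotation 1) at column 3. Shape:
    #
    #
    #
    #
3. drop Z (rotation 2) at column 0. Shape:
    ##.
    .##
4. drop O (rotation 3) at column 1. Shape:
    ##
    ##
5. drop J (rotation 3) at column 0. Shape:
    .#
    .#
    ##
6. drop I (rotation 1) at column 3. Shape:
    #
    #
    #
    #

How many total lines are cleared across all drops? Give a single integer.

Drop 1: J rot0 at col 1 lands with bottom-row=0; cleared 0 line(s) (total 0); column heights now [0 2 1 1], max=2
Drop 2: I rot1 at col 3 lands with bottom-row=1; cleared 0 line(s) (total 0); column heights now [0 2 1 5], max=5
Drop 3: Z rot2 at col 0 lands with bottom-row=2; cleared 0 line(s) (total 0); column heights now [4 4 3 5], max=5
Drop 4: O rot3 at col 1 lands with bottom-row=4; cleared 0 line(s) (total 0); column heights now [4 6 6 5], max=6
Drop 5: J rot3 at col 0 lands with bottom-row=6; cleared 0 line(s) (total 0); column heights now [7 9 6 5], max=9
Drop 6: I rot1 at col 3 lands with bottom-row=5; cleared 0 line(s) (total 0); column heights now [7 9 6 9], max=9

Answer: 0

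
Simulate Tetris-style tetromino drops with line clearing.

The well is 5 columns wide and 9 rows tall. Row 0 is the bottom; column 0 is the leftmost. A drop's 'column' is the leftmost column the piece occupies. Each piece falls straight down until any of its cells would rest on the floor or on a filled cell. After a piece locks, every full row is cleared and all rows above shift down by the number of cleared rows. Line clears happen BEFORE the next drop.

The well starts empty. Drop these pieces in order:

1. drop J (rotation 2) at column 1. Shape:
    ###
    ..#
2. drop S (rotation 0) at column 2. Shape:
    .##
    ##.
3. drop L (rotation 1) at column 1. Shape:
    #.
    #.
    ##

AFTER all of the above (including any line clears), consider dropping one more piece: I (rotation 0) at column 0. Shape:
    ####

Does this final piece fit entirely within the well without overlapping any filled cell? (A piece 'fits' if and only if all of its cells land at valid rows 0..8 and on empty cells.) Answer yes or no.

Answer: yes

Derivation:
Drop 1: J rot2 at col 1 lands with bottom-row=0; cleared 0 line(s) (total 0); column heights now [0 2 2 2 0], max=2
Drop 2: S rot0 at col 2 lands with bottom-row=2; cleared 0 line(s) (total 0); column heights now [0 2 3 4 4], max=4
Drop 3: L rot1 at col 1 lands with bottom-row=3; cleared 0 line(s) (total 0); column heights now [0 6 4 4 4], max=6
Test piece I rot0 at col 0 (width 4): heights before test = [0 6 4 4 4]; fits = True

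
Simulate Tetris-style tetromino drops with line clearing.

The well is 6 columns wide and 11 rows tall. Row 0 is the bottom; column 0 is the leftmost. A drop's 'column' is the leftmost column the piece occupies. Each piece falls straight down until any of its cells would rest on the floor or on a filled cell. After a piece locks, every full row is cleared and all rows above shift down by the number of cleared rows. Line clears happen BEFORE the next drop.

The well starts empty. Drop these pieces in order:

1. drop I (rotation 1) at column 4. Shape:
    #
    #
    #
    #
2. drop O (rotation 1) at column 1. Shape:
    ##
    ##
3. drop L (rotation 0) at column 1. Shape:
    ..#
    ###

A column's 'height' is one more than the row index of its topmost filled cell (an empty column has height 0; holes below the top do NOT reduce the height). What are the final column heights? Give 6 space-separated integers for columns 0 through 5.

Answer: 0 3 3 4 4 0

Derivation:
Drop 1: I rot1 at col 4 lands with bottom-row=0; cleared 0 line(s) (total 0); column heights now [0 0 0 0 4 0], max=4
Drop 2: O rot1 at col 1 lands with bottom-row=0; cleared 0 line(s) (total 0); column heights now [0 2 2 0 4 0], max=4
Drop 3: L rot0 at col 1 lands with bottom-row=2; cleared 0 line(s) (total 0); column heights now [0 3 3 4 4 0], max=4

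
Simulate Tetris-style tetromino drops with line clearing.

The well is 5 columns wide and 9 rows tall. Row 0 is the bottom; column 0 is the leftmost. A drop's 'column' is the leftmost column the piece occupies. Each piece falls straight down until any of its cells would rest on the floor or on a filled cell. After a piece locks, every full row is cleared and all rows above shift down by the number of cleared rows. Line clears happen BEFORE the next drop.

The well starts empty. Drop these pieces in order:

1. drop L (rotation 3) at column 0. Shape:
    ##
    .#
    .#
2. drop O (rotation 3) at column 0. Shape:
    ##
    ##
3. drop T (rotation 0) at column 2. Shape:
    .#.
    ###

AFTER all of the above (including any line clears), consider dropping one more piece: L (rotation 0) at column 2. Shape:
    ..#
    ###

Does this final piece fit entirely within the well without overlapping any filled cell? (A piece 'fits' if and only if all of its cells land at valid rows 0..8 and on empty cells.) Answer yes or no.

Drop 1: L rot3 at col 0 lands with bottom-row=0; cleared 0 line(s) (total 0); column heights now [3 3 0 0 0], max=3
Drop 2: O rot3 at col 0 lands with bottom-row=3; cleared 0 line(s) (total 0); column heights now [5 5 0 0 0], max=5
Drop 3: T rot0 at col 2 lands with bottom-row=0; cleared 0 line(s) (total 0); column heights now [5 5 1 2 1], max=5
Test piece L rot0 at col 2 (width 3): heights before test = [5 5 1 2 1]; fits = True

Answer: yes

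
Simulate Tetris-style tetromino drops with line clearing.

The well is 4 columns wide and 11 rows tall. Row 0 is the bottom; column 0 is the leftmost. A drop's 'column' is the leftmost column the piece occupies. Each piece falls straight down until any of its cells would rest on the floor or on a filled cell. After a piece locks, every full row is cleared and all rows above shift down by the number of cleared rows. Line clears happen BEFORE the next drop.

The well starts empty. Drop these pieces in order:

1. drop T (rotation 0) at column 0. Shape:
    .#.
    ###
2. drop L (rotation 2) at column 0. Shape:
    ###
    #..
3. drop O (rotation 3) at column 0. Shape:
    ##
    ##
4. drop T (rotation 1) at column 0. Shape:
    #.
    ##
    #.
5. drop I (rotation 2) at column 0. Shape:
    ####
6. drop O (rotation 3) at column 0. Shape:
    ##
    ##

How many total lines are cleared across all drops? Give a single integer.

Answer: 1

Derivation:
Drop 1: T rot0 at col 0 lands with bottom-row=0; cleared 0 line(s) (total 0); column heights now [1 2 1 0], max=2
Drop 2: L rot2 at col 0 lands with bottom-row=1; cleared 0 line(s) (total 0); column heights now [3 3 3 0], max=3
Drop 3: O rot3 at col 0 lands with bottom-row=3; cleared 0 line(s) (total 0); column heights now [5 5 3 0], max=5
Drop 4: T rot1 at col 0 lands with bottom-row=5; cleared 0 line(s) (total 0); column heights now [8 7 3 0], max=8
Drop 5: I rot2 at col 0 lands with bottom-row=8; cleared 1 line(s) (total 1); column heights now [8 7 3 0], max=8
Drop 6: O rot3 at col 0 lands with bottom-row=8; cleared 0 line(s) (total 1); column heights now [10 10 3 0], max=10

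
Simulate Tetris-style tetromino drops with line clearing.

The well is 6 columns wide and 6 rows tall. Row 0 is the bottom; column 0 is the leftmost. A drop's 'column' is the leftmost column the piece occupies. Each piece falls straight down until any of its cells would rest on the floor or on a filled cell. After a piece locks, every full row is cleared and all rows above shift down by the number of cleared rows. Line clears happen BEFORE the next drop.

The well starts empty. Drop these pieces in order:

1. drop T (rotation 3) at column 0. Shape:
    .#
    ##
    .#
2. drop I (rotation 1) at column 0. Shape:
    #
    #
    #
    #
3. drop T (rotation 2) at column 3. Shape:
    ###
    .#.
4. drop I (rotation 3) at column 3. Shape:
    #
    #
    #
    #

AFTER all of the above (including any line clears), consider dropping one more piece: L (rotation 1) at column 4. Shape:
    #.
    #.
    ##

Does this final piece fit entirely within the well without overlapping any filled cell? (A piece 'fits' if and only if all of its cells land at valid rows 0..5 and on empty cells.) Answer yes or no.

Drop 1: T rot3 at col 0 lands with bottom-row=0; cleared 0 line(s) (total 0); column heights now [2 3 0 0 0 0], max=3
Drop 2: I rot1 at col 0 lands with bottom-row=2; cleared 0 line(s) (total 0); column heights now [6 3 0 0 0 0], max=6
Drop 3: T rot2 at col 3 lands with bottom-row=0; cleared 0 line(s) (total 0); column heights now [6 3 0 2 2 2], max=6
Drop 4: I rot3 at col 3 lands with bottom-row=2; cleared 0 line(s) (total 0); column heights now [6 3 0 6 2 2], max=6
Test piece L rot1 at col 4 (width 2): heights before test = [6 3 0 6 2 2]; fits = True

Answer: yes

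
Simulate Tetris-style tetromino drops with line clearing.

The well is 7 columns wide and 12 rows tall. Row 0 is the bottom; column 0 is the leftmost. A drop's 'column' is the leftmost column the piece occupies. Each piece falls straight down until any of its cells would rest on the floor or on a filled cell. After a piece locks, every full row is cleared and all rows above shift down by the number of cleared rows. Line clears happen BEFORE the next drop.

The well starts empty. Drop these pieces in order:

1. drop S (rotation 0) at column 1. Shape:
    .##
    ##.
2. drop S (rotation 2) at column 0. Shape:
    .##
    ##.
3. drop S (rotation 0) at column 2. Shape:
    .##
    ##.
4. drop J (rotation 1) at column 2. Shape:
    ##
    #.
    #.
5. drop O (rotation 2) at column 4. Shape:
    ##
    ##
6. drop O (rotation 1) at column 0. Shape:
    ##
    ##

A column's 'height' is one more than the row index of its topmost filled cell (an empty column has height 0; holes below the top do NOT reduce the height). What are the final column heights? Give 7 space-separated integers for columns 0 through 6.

Drop 1: S rot0 at col 1 lands with bottom-row=0; cleared 0 line(s) (total 0); column heights now [0 1 2 2 0 0 0], max=2
Drop 2: S rot2 at col 0 lands with bottom-row=1; cleared 0 line(s) (total 0); column heights now [2 3 3 2 0 0 0], max=3
Drop 3: S rot0 at col 2 lands with bottom-row=3; cleared 0 line(s) (total 0); column heights now [2 3 4 5 5 0 0], max=5
Drop 4: J rot1 at col 2 lands with bottom-row=4; cleared 0 line(s) (total 0); column heights now [2 3 7 7 5 0 0], max=7
Drop 5: O rot2 at col 4 lands with bottom-row=5; cleared 0 line(s) (total 0); column heights now [2 3 7 7 7 7 0], max=7
Drop 6: O rot1 at col 0 lands with bottom-row=3; cleared 0 line(s) (total 0); column heights now [5 5 7 7 7 7 0], max=7

Answer: 5 5 7 7 7 7 0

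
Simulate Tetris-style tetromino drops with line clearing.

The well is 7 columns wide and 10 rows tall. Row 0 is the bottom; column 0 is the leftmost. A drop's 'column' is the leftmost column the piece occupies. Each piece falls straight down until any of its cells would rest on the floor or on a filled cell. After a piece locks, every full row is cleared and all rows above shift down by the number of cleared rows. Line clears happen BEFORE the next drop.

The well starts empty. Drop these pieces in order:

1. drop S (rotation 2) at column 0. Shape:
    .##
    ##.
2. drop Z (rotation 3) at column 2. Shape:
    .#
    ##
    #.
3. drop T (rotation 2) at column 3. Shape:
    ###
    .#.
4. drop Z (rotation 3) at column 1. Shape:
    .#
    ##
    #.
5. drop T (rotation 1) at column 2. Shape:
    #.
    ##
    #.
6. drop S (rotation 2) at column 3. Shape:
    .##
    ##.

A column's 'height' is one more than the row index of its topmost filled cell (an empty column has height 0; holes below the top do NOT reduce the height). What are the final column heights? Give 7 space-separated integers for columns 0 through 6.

Answer: 1 5 9 9 10 10 0

Derivation:
Drop 1: S rot2 at col 0 lands with bottom-row=0; cleared 0 line(s) (total 0); column heights now [1 2 2 0 0 0 0], max=2
Drop 2: Z rot3 at col 2 lands with bottom-row=2; cleared 0 line(s) (total 0); column heights now [1 2 4 5 0 0 0], max=5
Drop 3: T rot2 at col 3 lands with bottom-row=4; cleared 0 line(s) (total 0); column heights now [1 2 4 6 6 6 0], max=6
Drop 4: Z rot3 at col 1 lands with bottom-row=3; cleared 0 line(s) (total 0); column heights now [1 5 6 6 6 6 0], max=6
Drop 5: T rot1 at col 2 lands with bottom-row=6; cleared 0 line(s) (total 0); column heights now [1 5 9 8 6 6 0], max=9
Drop 6: S rot2 at col 3 lands with bottom-row=8; cleared 0 line(s) (total 0); column heights now [1 5 9 9 10 10 0], max=10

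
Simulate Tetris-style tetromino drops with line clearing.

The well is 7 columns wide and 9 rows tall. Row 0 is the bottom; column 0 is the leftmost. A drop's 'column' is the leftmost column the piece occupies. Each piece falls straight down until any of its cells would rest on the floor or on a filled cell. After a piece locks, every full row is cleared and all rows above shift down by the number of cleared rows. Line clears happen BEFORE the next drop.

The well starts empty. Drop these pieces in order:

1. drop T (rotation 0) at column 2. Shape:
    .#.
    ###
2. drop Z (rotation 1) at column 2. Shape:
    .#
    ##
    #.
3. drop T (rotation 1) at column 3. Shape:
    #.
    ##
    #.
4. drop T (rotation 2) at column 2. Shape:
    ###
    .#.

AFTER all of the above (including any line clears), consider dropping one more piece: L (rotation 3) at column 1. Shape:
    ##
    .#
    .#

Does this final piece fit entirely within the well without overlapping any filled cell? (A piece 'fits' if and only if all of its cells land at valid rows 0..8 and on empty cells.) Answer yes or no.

Answer: no

Derivation:
Drop 1: T rot0 at col 2 lands with bottom-row=0; cleared 0 line(s) (total 0); column heights now [0 0 1 2 1 0 0], max=2
Drop 2: Z rot1 at col 2 lands with bottom-row=1; cleared 0 line(s) (total 0); column heights now [0 0 3 4 1 0 0], max=4
Drop 3: T rot1 at col 3 lands with bottom-row=4; cleared 0 line(s) (total 0); column heights now [0 0 3 7 6 0 0], max=7
Drop 4: T rot2 at col 2 lands with bottom-row=7; cleared 0 line(s) (total 0); column heights now [0 0 9 9 9 0 0], max=9
Test piece L rot3 at col 1 (width 2): heights before test = [0 0 9 9 9 0 0]; fits = False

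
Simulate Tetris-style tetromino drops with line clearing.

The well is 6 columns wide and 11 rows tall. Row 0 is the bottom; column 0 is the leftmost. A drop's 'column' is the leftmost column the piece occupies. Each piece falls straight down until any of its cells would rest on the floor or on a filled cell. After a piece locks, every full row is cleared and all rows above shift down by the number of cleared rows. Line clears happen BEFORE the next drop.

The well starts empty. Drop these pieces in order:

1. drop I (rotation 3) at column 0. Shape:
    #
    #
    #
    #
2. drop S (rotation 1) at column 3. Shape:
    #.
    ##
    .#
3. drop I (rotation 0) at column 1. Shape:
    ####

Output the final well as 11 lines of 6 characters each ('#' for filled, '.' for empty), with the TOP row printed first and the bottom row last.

Drop 1: I rot3 at col 0 lands with bottom-row=0; cleared 0 line(s) (total 0); column heights now [4 0 0 0 0 0], max=4
Drop 2: S rot1 at col 3 lands with bottom-row=0; cleared 0 line(s) (total 0); column heights now [4 0 0 3 2 0], max=4
Drop 3: I rot0 at col 1 lands with bottom-row=3; cleared 0 line(s) (total 0); column heights now [4 4 4 4 4 0], max=4

Answer: ......
......
......
......
......
......
......
#####.
#..#..
#..##.
#...#.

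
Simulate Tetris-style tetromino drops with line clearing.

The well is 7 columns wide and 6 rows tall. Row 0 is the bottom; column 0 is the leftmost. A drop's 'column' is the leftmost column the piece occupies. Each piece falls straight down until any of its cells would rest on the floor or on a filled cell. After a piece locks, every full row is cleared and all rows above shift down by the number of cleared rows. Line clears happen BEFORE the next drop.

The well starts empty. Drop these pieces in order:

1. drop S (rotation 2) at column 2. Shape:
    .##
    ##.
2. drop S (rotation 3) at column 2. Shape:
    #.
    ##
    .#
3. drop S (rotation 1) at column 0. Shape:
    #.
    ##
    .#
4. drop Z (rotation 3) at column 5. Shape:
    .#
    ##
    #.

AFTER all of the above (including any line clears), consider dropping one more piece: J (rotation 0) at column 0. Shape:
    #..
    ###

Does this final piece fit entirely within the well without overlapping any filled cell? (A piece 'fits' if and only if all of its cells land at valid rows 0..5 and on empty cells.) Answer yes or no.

Drop 1: S rot2 at col 2 lands with bottom-row=0; cleared 0 line(s) (total 0); column heights now [0 0 1 2 2 0 0], max=2
Drop 2: S rot3 at col 2 lands with bottom-row=2; cleared 0 line(s) (total 0); column heights now [0 0 5 4 2 0 0], max=5
Drop 3: S rot1 at col 0 lands with bottom-row=0; cleared 0 line(s) (total 0); column heights now [3 2 5 4 2 0 0], max=5
Drop 4: Z rot3 at col 5 lands with bottom-row=0; cleared 0 line(s) (total 0); column heights now [3 2 5 4 2 2 3], max=5
Test piece J rot0 at col 0 (width 3): heights before test = [3 2 5 4 2 2 3]; fits = False

Answer: no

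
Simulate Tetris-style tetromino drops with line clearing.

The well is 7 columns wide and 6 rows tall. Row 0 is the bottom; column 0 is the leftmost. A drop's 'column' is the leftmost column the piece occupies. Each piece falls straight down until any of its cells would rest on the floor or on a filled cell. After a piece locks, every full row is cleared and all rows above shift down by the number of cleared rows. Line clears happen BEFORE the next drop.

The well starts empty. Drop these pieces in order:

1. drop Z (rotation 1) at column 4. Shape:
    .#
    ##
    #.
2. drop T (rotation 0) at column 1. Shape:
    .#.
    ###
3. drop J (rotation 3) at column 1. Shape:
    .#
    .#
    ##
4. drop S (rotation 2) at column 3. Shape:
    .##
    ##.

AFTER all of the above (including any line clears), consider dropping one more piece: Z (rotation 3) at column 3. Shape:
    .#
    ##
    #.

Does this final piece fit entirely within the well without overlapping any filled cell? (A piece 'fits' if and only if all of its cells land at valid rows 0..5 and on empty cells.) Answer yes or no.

Answer: yes

Derivation:
Drop 1: Z rot1 at col 4 lands with bottom-row=0; cleared 0 line(s) (total 0); column heights now [0 0 0 0 2 3 0], max=3
Drop 2: T rot0 at col 1 lands with bottom-row=0; cleared 0 line(s) (total 0); column heights now [0 1 2 1 2 3 0], max=3
Drop 3: J rot3 at col 1 lands with bottom-row=2; cleared 0 line(s) (total 0); column heights now [0 3 5 1 2 3 0], max=5
Drop 4: S rot2 at col 3 lands with bottom-row=2; cleared 0 line(s) (total 0); column heights now [0 3 5 3 4 4 0], max=5
Test piece Z rot3 at col 3 (width 2): heights before test = [0 3 5 3 4 4 0]; fits = True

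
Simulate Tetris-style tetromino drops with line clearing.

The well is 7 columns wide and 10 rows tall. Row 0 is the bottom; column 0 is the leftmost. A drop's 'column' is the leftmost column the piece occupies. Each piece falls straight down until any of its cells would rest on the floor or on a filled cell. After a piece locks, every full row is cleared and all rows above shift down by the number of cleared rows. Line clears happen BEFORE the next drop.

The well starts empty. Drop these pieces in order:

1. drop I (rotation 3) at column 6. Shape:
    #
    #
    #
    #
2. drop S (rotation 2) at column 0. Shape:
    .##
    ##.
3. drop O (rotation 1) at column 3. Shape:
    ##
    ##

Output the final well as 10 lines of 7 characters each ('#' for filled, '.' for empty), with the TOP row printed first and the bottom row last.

Answer: .......
.......
.......
.......
.......
.......
......#
......#
.####.#
##.##.#

Derivation:
Drop 1: I rot3 at col 6 lands with bottom-row=0; cleared 0 line(s) (total 0); column heights now [0 0 0 0 0 0 4], max=4
Drop 2: S rot2 at col 0 lands with bottom-row=0; cleared 0 line(s) (total 0); column heights now [1 2 2 0 0 0 4], max=4
Drop 3: O rot1 at col 3 lands with bottom-row=0; cleared 0 line(s) (total 0); column heights now [1 2 2 2 2 0 4], max=4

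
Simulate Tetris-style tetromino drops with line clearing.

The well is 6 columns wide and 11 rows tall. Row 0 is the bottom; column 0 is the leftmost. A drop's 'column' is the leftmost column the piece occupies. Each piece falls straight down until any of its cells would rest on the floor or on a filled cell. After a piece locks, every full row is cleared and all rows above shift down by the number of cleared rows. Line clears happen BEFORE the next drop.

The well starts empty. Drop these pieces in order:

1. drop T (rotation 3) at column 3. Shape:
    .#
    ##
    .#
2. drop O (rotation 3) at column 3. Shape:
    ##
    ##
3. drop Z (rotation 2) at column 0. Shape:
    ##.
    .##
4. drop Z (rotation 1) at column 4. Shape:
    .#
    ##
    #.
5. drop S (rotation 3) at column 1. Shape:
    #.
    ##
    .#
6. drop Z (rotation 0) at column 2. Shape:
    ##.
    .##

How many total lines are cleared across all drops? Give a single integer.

Drop 1: T rot3 at col 3 lands with bottom-row=0; cleared 0 line(s) (total 0); column heights now [0 0 0 2 3 0], max=3
Drop 2: O rot3 at col 3 lands with bottom-row=3; cleared 0 line(s) (total 0); column heights now [0 0 0 5 5 0], max=5
Drop 3: Z rot2 at col 0 lands with bottom-row=0; cleared 0 line(s) (total 0); column heights now [2 2 1 5 5 0], max=5
Drop 4: Z rot1 at col 4 lands with bottom-row=5; cleared 0 line(s) (total 0); column heights now [2 2 1 5 7 8], max=8
Drop 5: S rot3 at col 1 lands with bottom-row=1; cleared 0 line(s) (total 0); column heights now [2 4 3 5 7 8], max=8
Drop 6: Z rot0 at col 2 lands with bottom-row=7; cleared 0 line(s) (total 0); column heights now [2 4 9 9 8 8], max=9

Answer: 0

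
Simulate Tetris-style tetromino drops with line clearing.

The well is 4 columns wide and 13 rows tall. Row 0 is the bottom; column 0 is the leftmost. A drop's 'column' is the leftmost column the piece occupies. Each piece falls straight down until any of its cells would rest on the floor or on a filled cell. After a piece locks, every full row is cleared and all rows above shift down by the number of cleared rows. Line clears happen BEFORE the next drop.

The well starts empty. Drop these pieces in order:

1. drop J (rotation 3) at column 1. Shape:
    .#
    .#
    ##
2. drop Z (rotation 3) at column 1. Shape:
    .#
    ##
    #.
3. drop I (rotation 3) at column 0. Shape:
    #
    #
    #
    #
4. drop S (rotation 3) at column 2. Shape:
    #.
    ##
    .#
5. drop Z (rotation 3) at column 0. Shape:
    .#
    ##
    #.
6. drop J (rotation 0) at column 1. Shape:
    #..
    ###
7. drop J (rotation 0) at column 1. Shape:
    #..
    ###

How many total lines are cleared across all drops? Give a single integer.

Drop 1: J rot3 at col 1 lands with bottom-row=0; cleared 0 line(s) (total 0); column heights now [0 1 3 0], max=3
Drop 2: Z rot3 at col 1 lands with bottom-row=2; cleared 0 line(s) (total 0); column heights now [0 4 5 0], max=5
Drop 3: I rot3 at col 0 lands with bottom-row=0; cleared 0 line(s) (total 0); column heights now [4 4 5 0], max=5
Drop 4: S rot3 at col 2 lands with bottom-row=4; cleared 0 line(s) (total 0); column heights now [4 4 7 6], max=7
Drop 5: Z rot3 at col 0 lands with bottom-row=4; cleared 1 line(s) (total 1); column heights now [5 6 6 5], max=6
Drop 6: J rot0 at col 1 lands with bottom-row=6; cleared 0 line(s) (total 1); column heights now [5 8 7 7], max=8
Drop 7: J rot0 at col 1 lands with bottom-row=8; cleared 0 line(s) (total 1); column heights now [5 10 9 9], max=10

Answer: 1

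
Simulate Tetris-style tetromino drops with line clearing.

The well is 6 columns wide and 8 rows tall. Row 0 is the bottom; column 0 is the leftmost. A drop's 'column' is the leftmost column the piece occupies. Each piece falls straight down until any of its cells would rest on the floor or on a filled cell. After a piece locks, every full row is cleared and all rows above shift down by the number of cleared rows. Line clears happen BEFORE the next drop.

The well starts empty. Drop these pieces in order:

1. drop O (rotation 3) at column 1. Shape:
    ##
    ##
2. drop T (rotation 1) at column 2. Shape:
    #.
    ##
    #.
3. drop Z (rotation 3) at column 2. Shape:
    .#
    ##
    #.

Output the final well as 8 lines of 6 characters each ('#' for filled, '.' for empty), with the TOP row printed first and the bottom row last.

Drop 1: O rot3 at col 1 lands with bottom-row=0; cleared 0 line(s) (total 0); column heights now [0 2 2 0 0 0], max=2
Drop 2: T rot1 at col 2 lands with bottom-row=2; cleared 0 line(s) (total 0); column heights now [0 2 5 4 0 0], max=5
Drop 3: Z rot3 at col 2 lands with bottom-row=5; cleared 0 line(s) (total 0); column heights now [0 2 7 8 0 0], max=8

Answer: ...#..
..##..
..#...
..#...
..##..
..#...
.##...
.##...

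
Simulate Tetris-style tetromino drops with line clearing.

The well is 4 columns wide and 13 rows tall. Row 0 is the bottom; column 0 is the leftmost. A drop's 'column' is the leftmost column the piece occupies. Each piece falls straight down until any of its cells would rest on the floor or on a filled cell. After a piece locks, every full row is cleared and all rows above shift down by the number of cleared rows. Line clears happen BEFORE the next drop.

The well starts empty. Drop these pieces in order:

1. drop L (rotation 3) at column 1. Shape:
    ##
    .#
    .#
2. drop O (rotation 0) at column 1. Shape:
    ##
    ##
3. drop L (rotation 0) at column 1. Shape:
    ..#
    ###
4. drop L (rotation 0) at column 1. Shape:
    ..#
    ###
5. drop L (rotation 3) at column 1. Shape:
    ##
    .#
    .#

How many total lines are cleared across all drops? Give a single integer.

Drop 1: L rot3 at col 1 lands with bottom-row=0; cleared 0 line(s) (total 0); column heights now [0 3 3 0], max=3
Drop 2: O rot0 at col 1 lands with bottom-row=3; cleared 0 line(s) (total 0); column heights now [0 5 5 0], max=5
Drop 3: L rot0 at col 1 lands with bottom-row=5; cleared 0 line(s) (total 0); column heights now [0 6 6 7], max=7
Drop 4: L rot0 at col 1 lands with bottom-row=7; cleared 0 line(s) (total 0); column heights now [0 8 8 9], max=9
Drop 5: L rot3 at col 1 lands with bottom-row=8; cleared 0 line(s) (total 0); column heights now [0 11 11 9], max=11

Answer: 0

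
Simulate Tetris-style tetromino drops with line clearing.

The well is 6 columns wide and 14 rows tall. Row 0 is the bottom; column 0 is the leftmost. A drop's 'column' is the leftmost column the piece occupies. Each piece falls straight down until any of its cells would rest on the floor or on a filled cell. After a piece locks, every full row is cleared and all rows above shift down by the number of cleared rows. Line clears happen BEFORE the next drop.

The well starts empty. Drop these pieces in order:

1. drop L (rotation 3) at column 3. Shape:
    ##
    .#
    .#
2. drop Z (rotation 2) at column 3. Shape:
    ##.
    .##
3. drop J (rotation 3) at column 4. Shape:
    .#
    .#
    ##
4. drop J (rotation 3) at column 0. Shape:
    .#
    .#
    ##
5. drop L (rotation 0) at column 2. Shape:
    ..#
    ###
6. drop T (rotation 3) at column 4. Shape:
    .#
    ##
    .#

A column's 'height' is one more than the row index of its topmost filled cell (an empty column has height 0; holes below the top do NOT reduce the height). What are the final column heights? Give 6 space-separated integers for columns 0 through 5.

Answer: 1 3 7 7 10 11

Derivation:
Drop 1: L rot3 at col 3 lands with bottom-row=0; cleared 0 line(s) (total 0); column heights now [0 0 0 3 3 0], max=3
Drop 2: Z rot2 at col 3 lands with bottom-row=3; cleared 0 line(s) (total 0); column heights now [0 0 0 5 5 4], max=5
Drop 3: J rot3 at col 4 lands with bottom-row=5; cleared 0 line(s) (total 0); column heights now [0 0 0 5 6 8], max=8
Drop 4: J rot3 at col 0 lands with bottom-row=0; cleared 0 line(s) (total 0); column heights now [1 3 0 5 6 8], max=8
Drop 5: L rot0 at col 2 lands with bottom-row=6; cleared 0 line(s) (total 0); column heights now [1 3 7 7 8 8], max=8
Drop 6: T rot3 at col 4 lands with bottom-row=8; cleared 0 line(s) (total 0); column heights now [1 3 7 7 10 11], max=11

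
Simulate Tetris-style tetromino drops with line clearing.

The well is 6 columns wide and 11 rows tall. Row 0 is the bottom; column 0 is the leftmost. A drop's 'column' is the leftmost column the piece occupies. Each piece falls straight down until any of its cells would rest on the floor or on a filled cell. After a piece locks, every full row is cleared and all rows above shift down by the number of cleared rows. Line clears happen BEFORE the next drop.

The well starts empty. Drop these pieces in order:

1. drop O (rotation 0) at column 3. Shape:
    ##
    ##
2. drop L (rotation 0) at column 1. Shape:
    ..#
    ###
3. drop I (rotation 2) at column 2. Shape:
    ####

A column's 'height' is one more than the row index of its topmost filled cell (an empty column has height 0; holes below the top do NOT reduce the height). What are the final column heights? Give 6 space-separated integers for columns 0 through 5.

Drop 1: O rot0 at col 3 lands with bottom-row=0; cleared 0 line(s) (total 0); column heights now [0 0 0 2 2 0], max=2
Drop 2: L rot0 at col 1 lands with bottom-row=2; cleared 0 line(s) (total 0); column heights now [0 3 3 4 2 0], max=4
Drop 3: I rot2 at col 2 lands with bottom-row=4; cleared 0 line(s) (total 0); column heights now [0 3 5 5 5 5], max=5

Answer: 0 3 5 5 5 5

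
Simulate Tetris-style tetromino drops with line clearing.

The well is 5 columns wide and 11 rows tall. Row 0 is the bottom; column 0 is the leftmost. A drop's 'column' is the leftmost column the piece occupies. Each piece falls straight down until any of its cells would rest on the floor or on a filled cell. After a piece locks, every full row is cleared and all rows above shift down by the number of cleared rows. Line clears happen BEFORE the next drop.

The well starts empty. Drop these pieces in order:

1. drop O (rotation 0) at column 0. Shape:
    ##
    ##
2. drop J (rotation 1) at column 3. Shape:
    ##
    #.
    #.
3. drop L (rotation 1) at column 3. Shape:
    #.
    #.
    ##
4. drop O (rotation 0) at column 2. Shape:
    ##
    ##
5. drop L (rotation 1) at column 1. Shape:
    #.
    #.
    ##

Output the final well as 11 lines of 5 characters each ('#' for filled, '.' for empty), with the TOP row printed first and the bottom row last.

Drop 1: O rot0 at col 0 lands with bottom-row=0; cleared 0 line(s) (total 0); column heights now [2 2 0 0 0], max=2
Drop 2: J rot1 at col 3 lands with bottom-row=0; cleared 0 line(s) (total 0); column heights now [2 2 0 3 3], max=3
Drop 3: L rot1 at col 3 lands with bottom-row=3; cleared 0 line(s) (total 0); column heights now [2 2 0 6 4], max=6
Drop 4: O rot0 at col 2 lands with bottom-row=6; cleared 0 line(s) (total 0); column heights now [2 2 8 8 4], max=8
Drop 5: L rot1 at col 1 lands with bottom-row=8; cleared 0 line(s) (total 0); column heights now [2 11 9 8 4], max=11

Answer: .#...
.#...
.##..
..##.
..##.
...#.
...#.
...##
...##
##.#.
##.#.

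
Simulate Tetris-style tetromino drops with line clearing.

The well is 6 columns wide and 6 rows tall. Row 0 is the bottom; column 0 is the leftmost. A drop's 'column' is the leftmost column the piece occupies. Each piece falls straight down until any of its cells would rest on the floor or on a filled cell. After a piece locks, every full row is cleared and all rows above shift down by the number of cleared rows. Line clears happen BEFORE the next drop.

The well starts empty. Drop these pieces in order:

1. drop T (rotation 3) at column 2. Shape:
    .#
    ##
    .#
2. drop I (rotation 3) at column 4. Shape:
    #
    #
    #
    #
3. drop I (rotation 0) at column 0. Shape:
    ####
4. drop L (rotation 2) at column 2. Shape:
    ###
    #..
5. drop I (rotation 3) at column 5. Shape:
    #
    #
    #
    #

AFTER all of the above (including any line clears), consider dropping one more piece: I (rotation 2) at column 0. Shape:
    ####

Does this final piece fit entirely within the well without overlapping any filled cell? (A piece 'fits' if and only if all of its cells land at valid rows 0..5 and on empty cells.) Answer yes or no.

Drop 1: T rot3 at col 2 lands with bottom-row=0; cleared 0 line(s) (total 0); column heights now [0 0 2 3 0 0], max=3
Drop 2: I rot3 at col 4 lands with bottom-row=0; cleared 0 line(s) (total 0); column heights now [0 0 2 3 4 0], max=4
Drop 3: I rot0 at col 0 lands with bottom-row=3; cleared 0 line(s) (total 0); column heights now [4 4 4 4 4 0], max=4
Drop 4: L rot2 at col 2 lands with bottom-row=4; cleared 0 line(s) (total 0); column heights now [4 4 6 6 6 0], max=6
Drop 5: I rot3 at col 5 lands with bottom-row=0; cleared 1 line(s) (total 1); column heights now [0 0 5 5 5 3], max=5
Test piece I rot2 at col 0 (width 4): heights before test = [0 0 5 5 5 3]; fits = True

Answer: yes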